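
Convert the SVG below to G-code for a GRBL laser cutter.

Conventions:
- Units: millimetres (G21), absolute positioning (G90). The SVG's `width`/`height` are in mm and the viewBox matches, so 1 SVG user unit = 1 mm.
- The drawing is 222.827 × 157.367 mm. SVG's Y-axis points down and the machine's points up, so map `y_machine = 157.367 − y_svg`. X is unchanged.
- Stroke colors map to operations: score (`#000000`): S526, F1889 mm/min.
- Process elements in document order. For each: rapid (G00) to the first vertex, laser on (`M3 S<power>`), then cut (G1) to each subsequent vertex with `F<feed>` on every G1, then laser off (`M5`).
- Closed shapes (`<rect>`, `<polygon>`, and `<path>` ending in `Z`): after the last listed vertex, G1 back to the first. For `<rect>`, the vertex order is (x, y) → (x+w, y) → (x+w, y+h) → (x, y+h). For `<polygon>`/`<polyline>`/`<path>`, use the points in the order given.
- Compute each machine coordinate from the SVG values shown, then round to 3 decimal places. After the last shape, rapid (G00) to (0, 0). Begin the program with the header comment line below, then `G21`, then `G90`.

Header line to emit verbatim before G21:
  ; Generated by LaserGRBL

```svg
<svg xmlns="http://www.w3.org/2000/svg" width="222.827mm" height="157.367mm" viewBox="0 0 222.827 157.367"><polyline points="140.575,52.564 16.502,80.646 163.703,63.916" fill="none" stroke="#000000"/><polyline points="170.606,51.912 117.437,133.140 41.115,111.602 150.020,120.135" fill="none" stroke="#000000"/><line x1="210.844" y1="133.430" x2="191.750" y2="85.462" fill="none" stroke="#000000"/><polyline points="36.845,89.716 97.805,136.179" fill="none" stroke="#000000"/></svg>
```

; Generated by LaserGRBL
G21
G90
G00 X140.575 Y104.803
M3 S526
G1 X16.502 Y76.721 F1889
G1 X163.703 Y93.451 F1889
M5
G00 X170.606 Y105.455
M3 S526
G1 X117.437 Y24.227 F1889
G1 X41.115 Y45.765 F1889
G1 X150.020 Y37.232 F1889
M5
G00 X210.844 Y23.937
M3 S526
G1 X191.750 Y71.905 F1889
M5
G00 X36.845 Y67.651
M3 S526
G1 X97.805 Y21.188 F1889
M5
G00 X0.000 Y0.000

viewBox `0 0 222.827 157.367` with mm width/height → 1 unit = 1 mm. Flip: y_m = 157.367 − y_svg.

**Shape 1** — `<polyline>` open polyline, stroke `#000000` → score (S526, F1889). Machine vertices: (140.575,104.803) → (16.502,76.721) → (163.703,93.451). Open path.

**Shape 2** — `<polyline>` open polyline, stroke `#000000` → score (S526, F1889). Machine vertices: (170.606,105.455) → (117.437,24.227) → (41.115,45.765) → (150.020,37.232). Open path.

**Shape 3** — `<line>` line segment, stroke `#000000` → score (S526, F1889). Machine vertices: (210.844,23.937) → (191.750,71.905). Open path.

**Shape 4** — `<polyline>` line segment, stroke `#000000` → score (S526, F1889). Machine vertices: (36.845,67.651) → (97.805,21.188). Open path.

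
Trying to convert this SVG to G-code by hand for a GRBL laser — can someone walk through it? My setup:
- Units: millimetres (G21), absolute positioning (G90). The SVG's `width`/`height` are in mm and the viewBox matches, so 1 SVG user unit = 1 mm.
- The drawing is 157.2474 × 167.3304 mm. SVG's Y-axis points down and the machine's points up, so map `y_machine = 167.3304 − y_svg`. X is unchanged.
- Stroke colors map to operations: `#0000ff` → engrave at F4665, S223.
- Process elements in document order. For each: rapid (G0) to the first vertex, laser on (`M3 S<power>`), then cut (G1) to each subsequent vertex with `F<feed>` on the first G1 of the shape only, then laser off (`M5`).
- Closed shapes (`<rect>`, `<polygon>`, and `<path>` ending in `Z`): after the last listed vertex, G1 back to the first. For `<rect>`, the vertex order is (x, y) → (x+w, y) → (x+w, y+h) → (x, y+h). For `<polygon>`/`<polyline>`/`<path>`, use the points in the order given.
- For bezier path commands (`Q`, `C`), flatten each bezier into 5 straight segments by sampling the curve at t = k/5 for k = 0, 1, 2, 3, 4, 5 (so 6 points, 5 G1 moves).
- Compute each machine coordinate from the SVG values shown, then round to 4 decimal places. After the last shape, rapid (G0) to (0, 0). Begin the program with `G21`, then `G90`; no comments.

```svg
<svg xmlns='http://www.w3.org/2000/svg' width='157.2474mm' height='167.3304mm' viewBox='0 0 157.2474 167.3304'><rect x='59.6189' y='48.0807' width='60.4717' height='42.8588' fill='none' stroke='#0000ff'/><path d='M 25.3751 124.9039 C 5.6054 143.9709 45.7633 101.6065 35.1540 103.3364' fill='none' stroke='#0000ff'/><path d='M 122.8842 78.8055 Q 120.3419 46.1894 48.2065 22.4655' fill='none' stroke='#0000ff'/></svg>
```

Since the viewBox matches the mm dimensions, user units are millimetres directly. The only transform is the Y-flip y_m = 167.3304 − y_svg.

Shape 1 is a rectangle drawn with `<rect>`. Its stroke #0000ff means engrave at S223, F4665. After flipping Y the toolpath is (59.6189,119.2497) → (120.0906,119.2497) → (120.0906,76.3909) → (59.6189,76.3909) → (59.6189,119.2497), returning to the start.

Shape 2 is a cubic bezier drawn with `<path>`. Its stroke #0000ff means engrave at S223, F4665. After flipping Y the toolpath is (25.3751,42.4265) → (19.8190,37.5139) → (23.3322,42.2795) → (30.6014,51.6583) → (36.3131,60.5848) → (35.1540,63.9940).

Shape 3 is a quadratic bezier drawn with `<path>`. Its stroke #0000ff means engrave at S223, F4665. After flipping Y the toolpath is (122.8842,88.5249) → (119.0836,101.2157) → (109.7155,113.1950) → (94.7799,124.4630) → (74.2769,135.0197) → (48.2065,144.8649).

G21
G90
G0 X59.6189 Y119.2497
M3 S223
G1 X120.0906 Y119.2497 F4665
G1 X120.0906 Y76.3909
G1 X59.6189 Y76.3909
G1 X59.6189 Y119.2497
M5
G0 X25.3751 Y42.4265
M3 S223
G1 X19.8190 Y37.5139 F4665
G1 X23.3322 Y42.2795
G1 X30.6014 Y51.6583
G1 X36.3131 Y60.5848
G1 X35.1540 Y63.9940
M5
G0 X122.8842 Y88.5249
M3 S223
G1 X119.0836 Y101.2157 F4665
G1 X109.7155 Y113.1950
G1 X94.7799 Y124.4630
G1 X74.2769 Y135.0197
G1 X48.2065 Y144.8649
M5
G0 X0.0000 Y0.0000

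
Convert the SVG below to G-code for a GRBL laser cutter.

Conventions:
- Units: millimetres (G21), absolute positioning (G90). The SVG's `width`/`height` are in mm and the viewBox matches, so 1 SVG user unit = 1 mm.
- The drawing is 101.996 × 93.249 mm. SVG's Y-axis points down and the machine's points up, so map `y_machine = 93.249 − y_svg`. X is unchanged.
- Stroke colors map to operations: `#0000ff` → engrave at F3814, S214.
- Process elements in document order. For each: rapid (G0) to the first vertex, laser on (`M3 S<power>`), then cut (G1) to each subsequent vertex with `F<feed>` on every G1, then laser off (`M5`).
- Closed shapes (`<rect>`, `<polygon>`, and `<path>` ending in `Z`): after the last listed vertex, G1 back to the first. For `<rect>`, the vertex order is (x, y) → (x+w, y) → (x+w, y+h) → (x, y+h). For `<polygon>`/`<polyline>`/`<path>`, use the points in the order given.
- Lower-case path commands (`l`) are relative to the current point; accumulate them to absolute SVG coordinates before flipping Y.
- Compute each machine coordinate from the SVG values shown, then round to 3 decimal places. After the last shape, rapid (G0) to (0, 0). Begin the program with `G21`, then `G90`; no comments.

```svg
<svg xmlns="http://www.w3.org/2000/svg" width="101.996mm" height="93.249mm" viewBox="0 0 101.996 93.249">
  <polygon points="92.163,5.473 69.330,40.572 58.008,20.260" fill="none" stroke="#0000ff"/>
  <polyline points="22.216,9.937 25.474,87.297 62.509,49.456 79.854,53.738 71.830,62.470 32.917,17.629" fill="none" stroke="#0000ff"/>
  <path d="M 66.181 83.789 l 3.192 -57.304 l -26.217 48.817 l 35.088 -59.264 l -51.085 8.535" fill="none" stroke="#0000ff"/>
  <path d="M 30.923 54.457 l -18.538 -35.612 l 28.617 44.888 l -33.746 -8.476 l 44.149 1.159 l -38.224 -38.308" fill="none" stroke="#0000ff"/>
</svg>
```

G21
G90
G0 X92.163 Y87.776
M3 S214
G1 X69.330 Y52.677 F3814
G1 X58.008 Y72.989 F3814
G1 X92.163 Y87.776 F3814
M5
G0 X22.216 Y83.312
M3 S214
G1 X25.474 Y5.952 F3814
G1 X62.509 Y43.793 F3814
G1 X79.854 Y39.511 F3814
G1 X71.830 Y30.779 F3814
G1 X32.917 Y75.620 F3814
M5
G0 X66.181 Y9.460
M3 S214
G1 X69.373 Y66.764 F3814
G1 X43.156 Y17.947 F3814
G1 X78.244 Y77.211 F3814
G1 X27.159 Y68.676 F3814
M5
G0 X30.923 Y38.792
M3 S214
G1 X12.385 Y74.404 F3814
G1 X41.002 Y29.516 F3814
G1 X7.256 Y37.992 F3814
G1 X51.405 Y36.833 F3814
G1 X13.181 Y75.141 F3814
M5
G0 X0.000 Y0.000

viewBox `0 0 101.996 93.249` with mm width/height → 1 unit = 1 mm. Flip: y_m = 93.249 − y_svg.

**Shape 1** — `<polygon>` closed polygon, stroke `#0000ff` → engrave (S214, F3814). Machine vertices: (92.163,87.776) → (69.330,52.677) → (58.008,72.989) → (92.163,87.776). Closed: final G1 returns to the first vertex.

**Shape 2** — `<polyline>` open polyline, stroke `#0000ff` → engrave (S214, F3814). Machine vertices: (22.216,83.312) → (25.474,5.952) → (62.509,43.793) → (79.854,39.511) → (71.830,30.779) → (32.917,75.620). Open path.

**Shape 3** — `<path>` open polyline, stroke `#0000ff` → engrave (S214, F3814). Machine vertices: (66.181,9.460) → (69.373,66.764) → (43.156,17.947) → (78.244,77.211) → (27.159,68.676). Open path.

**Shape 4** — `<path>` open polyline, stroke `#0000ff` → engrave (S214, F3814). Machine vertices: (30.923,38.792) → (12.385,74.404) → (41.002,29.516) → (7.256,37.992) → (51.405,36.833) → (13.181,75.141). Open path.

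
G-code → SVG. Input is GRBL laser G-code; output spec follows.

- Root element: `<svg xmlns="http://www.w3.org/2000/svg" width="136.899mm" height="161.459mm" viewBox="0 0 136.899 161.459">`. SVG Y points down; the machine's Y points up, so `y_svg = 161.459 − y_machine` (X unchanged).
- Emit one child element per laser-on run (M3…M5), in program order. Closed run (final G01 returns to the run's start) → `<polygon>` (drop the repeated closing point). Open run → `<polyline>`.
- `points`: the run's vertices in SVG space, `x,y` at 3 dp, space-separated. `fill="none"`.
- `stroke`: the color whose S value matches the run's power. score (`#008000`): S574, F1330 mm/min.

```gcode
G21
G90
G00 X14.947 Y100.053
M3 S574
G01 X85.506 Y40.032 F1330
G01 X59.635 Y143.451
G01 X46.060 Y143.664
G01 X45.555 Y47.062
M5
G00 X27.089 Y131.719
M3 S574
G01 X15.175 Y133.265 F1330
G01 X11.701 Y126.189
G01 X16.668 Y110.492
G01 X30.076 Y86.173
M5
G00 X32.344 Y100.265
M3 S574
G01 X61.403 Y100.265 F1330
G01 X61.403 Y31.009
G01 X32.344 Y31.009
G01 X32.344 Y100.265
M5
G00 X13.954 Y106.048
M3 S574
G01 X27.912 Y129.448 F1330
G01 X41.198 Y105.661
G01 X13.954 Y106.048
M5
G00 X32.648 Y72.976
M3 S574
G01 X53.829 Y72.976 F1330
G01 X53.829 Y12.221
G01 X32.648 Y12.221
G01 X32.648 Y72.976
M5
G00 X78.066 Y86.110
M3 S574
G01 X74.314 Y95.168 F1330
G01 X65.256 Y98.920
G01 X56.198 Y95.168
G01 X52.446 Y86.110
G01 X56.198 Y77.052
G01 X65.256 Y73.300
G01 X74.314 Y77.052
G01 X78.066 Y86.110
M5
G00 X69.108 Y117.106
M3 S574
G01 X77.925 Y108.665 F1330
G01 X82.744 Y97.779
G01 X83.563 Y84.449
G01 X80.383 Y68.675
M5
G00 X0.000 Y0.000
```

y_svg = 161.459 − y_m. Every run uses S574, so all elements get stroke `#008000` (score).

[1] open run; points: 14.947,61.406 85.506,121.427 59.635,18.008 46.060,17.795 45.555,114.397

[2] open run; points: 27.089,29.740 15.175,28.194 11.701,35.270 16.668,50.967 30.076,75.286

[3] closed run; points: 32.344,61.194 61.403,61.194 61.403,130.450 32.344,130.450

[4] closed run; points: 13.954,55.411 27.912,32.011 41.198,55.798

[5] closed run; points: 32.648,88.483 53.829,88.483 53.829,149.238 32.648,149.238

[6] closed run; points: 78.066,75.349 74.314,66.291 65.256,62.539 56.198,66.291 52.446,75.349 56.198,84.407 65.256,88.159 74.314,84.407

[7] open run; points: 69.108,44.353 77.925,52.794 82.744,63.680 83.563,77.010 80.383,92.784

<svg xmlns="http://www.w3.org/2000/svg" width="136.899mm" height="161.459mm" viewBox="0 0 136.899 161.459">
  <polyline points="14.947,61.406 85.506,121.427 59.635,18.008 46.060,17.795 45.555,114.397" fill="none" stroke="#008000"/>
  <polyline points="27.089,29.740 15.175,28.194 11.701,35.270 16.668,50.967 30.076,75.286" fill="none" stroke="#008000"/>
  <polygon points="32.344,61.194 61.403,61.194 61.403,130.450 32.344,130.450" fill="none" stroke="#008000"/>
  <polygon points="13.954,55.411 27.912,32.011 41.198,55.798" fill="none" stroke="#008000"/>
  <polygon points="32.648,88.483 53.829,88.483 53.829,149.238 32.648,149.238" fill="none" stroke="#008000"/>
  <polygon points="78.066,75.349 74.314,66.291 65.256,62.539 56.198,66.291 52.446,75.349 56.198,84.407 65.256,88.159 74.314,84.407" fill="none" stroke="#008000"/>
  <polyline points="69.108,44.353 77.925,52.794 82.744,63.680 83.563,77.010 80.383,92.784" fill="none" stroke="#008000"/>
</svg>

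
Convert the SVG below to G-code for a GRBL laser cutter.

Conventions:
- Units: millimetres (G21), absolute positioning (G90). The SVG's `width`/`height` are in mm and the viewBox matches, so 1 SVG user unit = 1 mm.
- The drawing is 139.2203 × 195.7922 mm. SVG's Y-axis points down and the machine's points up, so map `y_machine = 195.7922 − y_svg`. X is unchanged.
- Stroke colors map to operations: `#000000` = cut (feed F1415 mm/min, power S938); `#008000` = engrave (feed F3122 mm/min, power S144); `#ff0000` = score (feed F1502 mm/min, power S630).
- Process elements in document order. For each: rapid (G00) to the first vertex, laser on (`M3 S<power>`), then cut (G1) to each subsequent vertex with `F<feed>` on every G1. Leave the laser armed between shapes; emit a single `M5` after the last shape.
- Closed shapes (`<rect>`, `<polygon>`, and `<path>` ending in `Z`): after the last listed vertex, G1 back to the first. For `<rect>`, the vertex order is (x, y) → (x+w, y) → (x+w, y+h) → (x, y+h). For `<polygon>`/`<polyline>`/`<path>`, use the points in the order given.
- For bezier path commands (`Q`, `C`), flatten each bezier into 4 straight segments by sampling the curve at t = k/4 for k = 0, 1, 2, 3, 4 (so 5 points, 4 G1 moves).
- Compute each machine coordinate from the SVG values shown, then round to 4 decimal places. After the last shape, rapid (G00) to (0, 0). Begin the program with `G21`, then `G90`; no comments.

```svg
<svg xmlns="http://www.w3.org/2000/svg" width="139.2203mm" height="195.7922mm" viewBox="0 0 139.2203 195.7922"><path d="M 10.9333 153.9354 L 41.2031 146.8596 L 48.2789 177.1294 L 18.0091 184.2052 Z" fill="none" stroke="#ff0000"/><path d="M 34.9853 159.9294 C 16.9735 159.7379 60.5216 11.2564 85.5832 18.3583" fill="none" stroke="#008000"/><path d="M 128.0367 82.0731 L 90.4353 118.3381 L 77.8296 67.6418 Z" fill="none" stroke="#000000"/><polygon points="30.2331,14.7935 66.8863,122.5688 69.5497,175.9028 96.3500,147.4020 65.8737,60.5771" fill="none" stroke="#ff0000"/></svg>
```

G21
G90
G00 X10.9333 Y41.8568
M3 S630
G1 X41.2031 Y48.9326 F1502
G1 X48.2789 Y18.6628 F1502
G1 X18.0091 Y11.5870 F1502
G1 X10.9333 Y41.8568 F1502
G00 X34.9853 Y35.8628
M3 S144
G1 X31.7682 Y59.0628 F3122
G1 X44.1317 Y109.3834 F3122
G1 X64.5715 Y158.3365 F3122
G1 X85.5832 Y177.4339 F3122
G00 X128.0367 Y113.7191
M3 S938
G1 X90.4353 Y77.4541 F1415
G1 X77.8296 Y128.1504 F1415
G1 X128.0367 Y113.7191 F1415
G00 X30.2331 Y180.9987
M3 S630
G1 X66.8863 Y73.2234 F1502
G1 X69.5497 Y19.8894 F1502
G1 X96.3500 Y48.3902 F1502
G1 X65.8737 Y135.2151 F1502
G1 X30.2331 Y180.9987 F1502
M5
G00 X0.0000 Y0.0000

1 u = 1 mm; y_m = 195.7922 − y.

[1] `<path>` regular polygon, #ff0000→score S630 F1502: (10.9333,41.8568) → (41.2031,48.9326) → (48.2789,18.6628) → (18.0091,11.5870) → (10.9333,41.8568) (closed)

[2] `<path>` cubic bezier, #008000→engrave S144 F3122: (34.9853,35.8628) → (31.7682,59.0628) → (44.1317,109.3834) → (64.5715,158.3365) → (85.5832,177.4339)

[3] `<path>` regular polygon, #000000→cut S938 F1415: (128.0367,113.7191) → (90.4353,77.4541) → (77.8296,128.1504) → (128.0367,113.7191) (closed)

[4] `<polygon>` closed polygon, #ff0000→score S630 F1502: (30.2331,180.9987) → (66.8863,73.2234) → (69.5497,19.8894) → (96.3500,48.3902) → (65.8737,135.2151) → (30.2331,180.9987) (closed)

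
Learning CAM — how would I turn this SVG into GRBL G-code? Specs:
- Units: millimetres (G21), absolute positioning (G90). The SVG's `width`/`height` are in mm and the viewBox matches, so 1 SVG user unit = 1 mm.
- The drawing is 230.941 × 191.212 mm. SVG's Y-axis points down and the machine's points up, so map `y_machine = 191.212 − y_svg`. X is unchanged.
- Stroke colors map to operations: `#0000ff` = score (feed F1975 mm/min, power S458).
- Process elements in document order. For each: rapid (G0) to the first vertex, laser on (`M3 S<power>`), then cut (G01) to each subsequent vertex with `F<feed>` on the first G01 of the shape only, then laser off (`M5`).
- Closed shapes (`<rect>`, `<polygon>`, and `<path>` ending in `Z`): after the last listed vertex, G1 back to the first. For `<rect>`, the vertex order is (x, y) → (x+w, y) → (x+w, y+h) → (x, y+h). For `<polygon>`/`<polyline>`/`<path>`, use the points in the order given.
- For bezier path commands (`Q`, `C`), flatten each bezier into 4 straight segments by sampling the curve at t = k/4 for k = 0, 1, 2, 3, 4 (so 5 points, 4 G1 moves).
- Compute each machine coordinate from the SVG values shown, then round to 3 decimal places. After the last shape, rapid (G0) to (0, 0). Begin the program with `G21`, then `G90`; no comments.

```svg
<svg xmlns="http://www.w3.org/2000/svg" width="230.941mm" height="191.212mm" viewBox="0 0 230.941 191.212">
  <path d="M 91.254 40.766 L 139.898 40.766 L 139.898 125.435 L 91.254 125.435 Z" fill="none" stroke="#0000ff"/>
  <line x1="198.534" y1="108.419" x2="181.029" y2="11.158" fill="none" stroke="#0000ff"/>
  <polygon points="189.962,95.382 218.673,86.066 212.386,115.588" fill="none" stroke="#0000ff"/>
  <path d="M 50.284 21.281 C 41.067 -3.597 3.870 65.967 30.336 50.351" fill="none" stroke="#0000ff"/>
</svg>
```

G21
G90
G0 X91.254 Y150.446
M3 S458
G01 X139.898 Y150.446 F1975
G01 X139.898 Y65.777
G01 X91.254 Y65.777
G01 X91.254 Y150.446
M5
G0 X198.534 Y82.793
M3 S458
G01 X181.029 Y180.054 F1975
M5
G0 X189.962 Y95.830
M3 S458
G01 X218.673 Y105.146 F1975
G01 X212.386 Y75.624
G01 X189.962 Y95.830
M5
G0 X50.284 Y169.931
M3 S458
G01 X39.557 Y173.688 F1975
G01 X26.929 Y158.869
G01 X20.991 Y142.314
G01 X30.336 Y140.861
M5
G0 X0.000 Y0.000

viewBox `0 0 230.941 191.212` with mm width/height → 1 unit = 1 mm. Flip: y_m = 191.212 − y_svg.

**Shape 1** — `<path>` rectangle, stroke `#0000ff` → score (S458, F1975). Machine vertices: (91.254,150.446) → (139.898,150.446) → (139.898,65.777) → (91.254,65.777) → (91.254,150.446). Closed: final G1 returns to the first vertex.

**Shape 2** — `<line>` line segment, stroke `#0000ff` → score (S458, F1975). Machine vertices: (198.534,82.793) → (181.029,180.054). Open path.

**Shape 3** — `<polygon>` regular polygon, stroke `#0000ff` → score (S458, F1975). Machine vertices: (189.962,95.830) → (218.673,105.146) → (212.386,75.624) → (189.962,95.830). Closed: final G1 returns to the first vertex.

**Shape 4** — `<path>` cubic bezier, stroke `#0000ff` → score (S458, F1975). Control points (SVG): P0=(50.284,21.281), P1=(41.067,-3.597), P2=(3.870,65.967), P3=(30.336,50.351); sampled at t=k/4. Machine vertices: (50.284,169.931) → (39.557,173.688) → (26.929,158.869) → (20.991,142.314) → (30.336,140.861). Open path.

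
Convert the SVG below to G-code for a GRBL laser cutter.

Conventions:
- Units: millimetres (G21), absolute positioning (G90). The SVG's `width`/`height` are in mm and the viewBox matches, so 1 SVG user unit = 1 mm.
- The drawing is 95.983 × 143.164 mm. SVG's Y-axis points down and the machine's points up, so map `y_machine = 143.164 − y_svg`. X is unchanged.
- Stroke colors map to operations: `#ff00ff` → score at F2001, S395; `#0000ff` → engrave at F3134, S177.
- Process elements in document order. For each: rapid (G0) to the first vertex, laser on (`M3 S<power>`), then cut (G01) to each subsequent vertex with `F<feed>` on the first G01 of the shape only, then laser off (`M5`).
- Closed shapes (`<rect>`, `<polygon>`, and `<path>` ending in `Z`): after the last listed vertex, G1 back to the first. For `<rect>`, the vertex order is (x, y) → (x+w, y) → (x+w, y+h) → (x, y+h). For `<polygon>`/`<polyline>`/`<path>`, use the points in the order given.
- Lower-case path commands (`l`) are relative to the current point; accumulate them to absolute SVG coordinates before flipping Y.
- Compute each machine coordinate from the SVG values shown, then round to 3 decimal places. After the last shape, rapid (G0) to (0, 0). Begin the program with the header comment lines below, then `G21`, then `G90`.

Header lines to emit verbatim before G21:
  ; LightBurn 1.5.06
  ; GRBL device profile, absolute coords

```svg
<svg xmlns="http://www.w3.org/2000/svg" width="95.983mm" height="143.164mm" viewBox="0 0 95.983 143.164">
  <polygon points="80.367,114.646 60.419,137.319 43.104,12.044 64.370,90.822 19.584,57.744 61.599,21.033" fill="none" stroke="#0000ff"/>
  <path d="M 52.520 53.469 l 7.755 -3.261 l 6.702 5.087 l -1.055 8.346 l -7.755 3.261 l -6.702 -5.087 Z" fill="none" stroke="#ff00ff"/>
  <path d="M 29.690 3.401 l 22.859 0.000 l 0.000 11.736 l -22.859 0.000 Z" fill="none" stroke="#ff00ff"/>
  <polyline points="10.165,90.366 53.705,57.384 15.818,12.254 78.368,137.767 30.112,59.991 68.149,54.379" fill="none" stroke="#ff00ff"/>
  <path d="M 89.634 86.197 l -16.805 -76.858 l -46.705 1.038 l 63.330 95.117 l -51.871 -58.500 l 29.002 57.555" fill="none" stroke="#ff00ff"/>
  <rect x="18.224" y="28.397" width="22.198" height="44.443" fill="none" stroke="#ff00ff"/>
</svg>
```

Since the viewBox matches the mm dimensions, user units are millimetres directly. The only transform is the Y-flip y_m = 143.164 − y_svg.

Shape 1 is a closed polygon drawn with `<polygon>`. Its stroke #0000ff means engrave at S177, F3134. After flipping Y the toolpath is (80.367,28.518) → (60.419,5.845) → (43.104,131.120) → (64.370,52.342) → (19.584,85.420) → (61.599,122.131) → (80.367,28.518), returning to the start.

Shape 2 is a regular polygon drawn with `<path>`. Its stroke #ff00ff means score at S395, F2001. After flipping Y the toolpath is (52.520,89.695) → (60.275,92.956) → (66.977,87.869) → (65.922,79.523) → (58.167,76.262) → (51.465,81.349) → (52.520,89.695), returning to the start.

Shape 3 is a rectangle drawn with `<path>`. Its stroke #ff00ff means score at S395, F2001. After flipping Y the toolpath is (29.690,139.763) → (52.549,139.763) → (52.549,128.027) → (29.690,128.027) → (29.690,139.763), returning to the start.

Shape 4 is a open polyline drawn with `<polyline>`. Its stroke #ff00ff means score at S395, F2001. After flipping Y the toolpath is (10.165,52.798) → (53.705,85.780) → (15.818,130.910) → (78.368,5.397) → (30.112,83.173) → (68.149,88.785).

Shape 5 is a open polyline drawn with `<path>`. Its stroke #ff00ff means score at S395, F2001. After flipping Y the toolpath is (89.634,56.967) → (72.829,133.825) → (26.124,132.787) → (89.454,37.670) → (37.583,96.170) → (66.585,38.615).

Shape 6 is a rectangle drawn with `<rect>`. Its stroke #ff00ff means score at S395, F2001. After flipping Y the toolpath is (18.224,114.767) → (40.422,114.767) → (40.422,70.324) → (18.224,70.324) → (18.224,114.767), returning to the start.

; LightBurn 1.5.06
; GRBL device profile, absolute coords
G21
G90
G0 X80.367 Y28.518
M3 S177
G01 X60.419 Y5.845 F3134
G01 X43.104 Y131.120
G01 X64.370 Y52.342
G01 X19.584 Y85.420
G01 X61.599 Y122.131
G01 X80.367 Y28.518
M5
G0 X52.520 Y89.695
M3 S395
G01 X60.275 Y92.956 F2001
G01 X66.977 Y87.869
G01 X65.922 Y79.523
G01 X58.167 Y76.262
G01 X51.465 Y81.349
G01 X52.520 Y89.695
M5
G0 X29.690 Y139.763
M3 S395
G01 X52.549 Y139.763 F2001
G01 X52.549 Y128.027
G01 X29.690 Y128.027
G01 X29.690 Y139.763
M5
G0 X10.165 Y52.798
M3 S395
G01 X53.705 Y85.780 F2001
G01 X15.818 Y130.910
G01 X78.368 Y5.397
G01 X30.112 Y83.173
G01 X68.149 Y88.785
M5
G0 X89.634 Y56.967
M3 S395
G01 X72.829 Y133.825 F2001
G01 X26.124 Y132.787
G01 X89.454 Y37.670
G01 X37.583 Y96.170
G01 X66.585 Y38.615
M5
G0 X18.224 Y114.767
M3 S395
G01 X40.422 Y114.767 F2001
G01 X40.422 Y70.324
G01 X18.224 Y70.324
G01 X18.224 Y114.767
M5
G0 X0.000 Y0.000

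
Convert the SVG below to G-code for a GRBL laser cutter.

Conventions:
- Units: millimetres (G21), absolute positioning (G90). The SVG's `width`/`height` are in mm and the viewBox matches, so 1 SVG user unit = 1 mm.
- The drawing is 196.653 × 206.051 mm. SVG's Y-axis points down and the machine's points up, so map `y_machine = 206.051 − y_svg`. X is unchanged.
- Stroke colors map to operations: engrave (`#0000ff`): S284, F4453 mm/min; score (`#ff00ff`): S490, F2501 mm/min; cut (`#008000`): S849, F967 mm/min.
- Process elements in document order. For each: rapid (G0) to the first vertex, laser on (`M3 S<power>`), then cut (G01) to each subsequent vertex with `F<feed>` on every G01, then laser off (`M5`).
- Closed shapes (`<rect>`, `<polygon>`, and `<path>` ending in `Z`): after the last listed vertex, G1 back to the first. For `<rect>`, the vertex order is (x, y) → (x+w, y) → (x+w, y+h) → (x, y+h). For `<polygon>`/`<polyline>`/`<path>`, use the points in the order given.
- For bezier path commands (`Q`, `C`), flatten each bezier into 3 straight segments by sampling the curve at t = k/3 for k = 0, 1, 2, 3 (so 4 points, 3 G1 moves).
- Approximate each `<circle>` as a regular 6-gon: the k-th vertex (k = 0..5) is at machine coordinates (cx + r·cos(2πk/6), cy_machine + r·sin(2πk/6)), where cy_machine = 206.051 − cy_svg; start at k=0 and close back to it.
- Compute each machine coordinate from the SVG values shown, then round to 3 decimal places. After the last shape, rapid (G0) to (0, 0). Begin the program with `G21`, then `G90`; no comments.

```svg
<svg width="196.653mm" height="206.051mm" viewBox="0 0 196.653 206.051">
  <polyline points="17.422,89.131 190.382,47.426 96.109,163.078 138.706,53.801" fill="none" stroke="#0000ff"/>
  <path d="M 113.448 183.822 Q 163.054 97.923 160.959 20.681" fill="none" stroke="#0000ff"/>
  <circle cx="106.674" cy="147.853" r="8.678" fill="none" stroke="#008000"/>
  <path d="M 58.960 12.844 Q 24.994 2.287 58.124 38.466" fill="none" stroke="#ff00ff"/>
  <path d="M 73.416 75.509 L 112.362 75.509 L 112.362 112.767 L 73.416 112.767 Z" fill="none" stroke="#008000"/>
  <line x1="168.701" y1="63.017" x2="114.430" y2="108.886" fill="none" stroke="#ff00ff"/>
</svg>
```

G21
G90
G0 X17.422 Y116.920
M3 S284
G01 X190.382 Y158.625 F4453
G01 X96.109 Y42.973 F4453
G01 X138.706 Y152.250 F4453
M5
G0 X113.448 Y22.229
M3 S284
G01 X140.774 Y78.533 F4453
G01 X156.611 Y132.913 F4453
G01 X160.959 Y185.370 F4453
M5
G0 X115.352 Y58.198
M3 S849
G01 X111.013 Y65.713 F967
G01 X102.335 Y65.713 F967
G01 X97.996 Y58.198 F967
G01 X102.335 Y50.683 F967
G01 X111.013 Y50.683 F967
G01 X115.352 Y58.198 F967
M5
G0 X58.960 Y193.207
M3 S490
G01 X43.771 Y195.052 F2501
G01 X43.492 Y186.511 F2501
G01 X58.124 Y167.585 F2501
M5
G0 X73.416 Y130.542
M3 S849
G01 X112.362 Y130.542 F967
G01 X112.362 Y93.284 F967
G01 X73.416 Y93.284 F967
G01 X73.416 Y130.542 F967
M5
G0 X168.701 Y143.034
M3 S490
G01 X114.430 Y97.165 F2501
M5
G0 X0.000 Y0.000

1 u = 1 mm; y_m = 206.051 − y.

[1] `<polyline>` open polyline, #0000ff→engrave S284 F4453: (17.422,116.920) → (190.382,158.625) → (96.109,42.973) → (138.706,152.250)

[2] `<path>` quadratic bezier, #0000ff→engrave S284 F4453: (113.448,22.229) → (140.774,78.533) → (156.611,132.913) → (160.959,185.370)

[3] `<circle>` circle, #008000→cut S849 F967: (115.352,58.198) → (111.013,65.713) → (102.335,65.713) → (97.996,58.198) → (102.335,50.683) → (111.013,50.683) → (115.352,58.198) (closed)

[4] `<path>` quadratic bezier, #ff00ff→score S490 F2501: (58.960,193.207) → (43.771,195.052) → (43.492,186.511) → (58.124,167.585)

[5] `<path>` rectangle, #008000→cut S849 F967: (73.416,130.542) → (112.362,130.542) → (112.362,93.284) → (73.416,93.284) → (73.416,130.542) (closed)

[6] `<line>` line segment, #ff00ff→score S490 F2501: (168.701,143.034) → (114.430,97.165)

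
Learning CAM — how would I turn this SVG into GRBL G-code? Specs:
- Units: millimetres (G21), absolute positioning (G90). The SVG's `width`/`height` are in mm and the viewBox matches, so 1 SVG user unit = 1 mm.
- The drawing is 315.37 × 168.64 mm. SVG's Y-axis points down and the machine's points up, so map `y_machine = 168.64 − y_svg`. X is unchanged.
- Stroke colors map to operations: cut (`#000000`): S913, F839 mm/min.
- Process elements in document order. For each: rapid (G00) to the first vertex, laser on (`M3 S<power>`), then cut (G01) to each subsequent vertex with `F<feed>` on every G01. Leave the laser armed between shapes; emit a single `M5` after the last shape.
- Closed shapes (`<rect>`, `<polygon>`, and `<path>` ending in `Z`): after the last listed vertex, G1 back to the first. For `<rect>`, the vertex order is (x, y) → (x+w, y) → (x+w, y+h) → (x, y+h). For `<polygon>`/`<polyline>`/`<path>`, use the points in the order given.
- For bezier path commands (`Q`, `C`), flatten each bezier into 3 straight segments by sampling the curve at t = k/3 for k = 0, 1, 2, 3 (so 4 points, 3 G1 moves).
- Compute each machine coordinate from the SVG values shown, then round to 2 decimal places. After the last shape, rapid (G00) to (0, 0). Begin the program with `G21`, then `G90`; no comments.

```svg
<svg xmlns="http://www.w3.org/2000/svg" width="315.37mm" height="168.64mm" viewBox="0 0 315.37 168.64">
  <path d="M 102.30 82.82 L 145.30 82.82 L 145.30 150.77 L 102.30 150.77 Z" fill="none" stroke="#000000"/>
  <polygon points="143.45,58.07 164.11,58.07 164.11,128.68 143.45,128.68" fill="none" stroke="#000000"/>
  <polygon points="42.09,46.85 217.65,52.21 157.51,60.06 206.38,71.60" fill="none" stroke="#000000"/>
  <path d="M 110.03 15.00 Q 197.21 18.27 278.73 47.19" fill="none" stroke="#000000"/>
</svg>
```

viewBox `0 0 315.37 168.64` with mm width/height → 1 unit = 1 mm. Flip: y_m = 168.64 − y_svg.

**Shape 1** — `<path>` rectangle, stroke `#000000` → cut (S913, F839). Machine vertices: (102.30,85.82) → (145.30,85.82) → (145.30,17.87) → (102.30,17.87) → (102.30,85.82). Closed: final G1 returns to the first vertex.

**Shape 2** — `<polygon>` rectangle, stroke `#000000` → cut (S913, F839). Machine vertices: (143.45,110.57) → (164.11,110.57) → (164.11,39.96) → (143.45,39.96) → (143.45,110.57). Closed: final G1 returns to the first vertex.

**Shape 3** — `<polygon>` closed polygon, stroke `#000000` → cut (S913, F839). Machine vertices: (42.09,121.79) → (217.65,116.43) → (157.51,108.58) → (206.38,97.04) → (42.09,121.79). Closed: final G1 returns to the first vertex.

**Shape 4** — `<path>` quadratic bezier, stroke `#000000` → cut (S913, F839). Control points (SVG): P0=(110.03,15.00), P1=(197.21,18.27), P2=(278.73,47.19); sampled at t=k/3. Machine vertices: (110.03,153.64) → (167.52,148.61) → (223.75,137.88) → (278.73,121.45). Open path.

G21
G90
G00 X102.30 Y85.82
M3 S913
G01 X145.30 Y85.82 F839
G01 X145.30 Y17.87 F839
G01 X102.30 Y17.87 F839
G01 X102.30 Y85.82 F839
G00 X143.45 Y110.57
M3 S913
G01 X164.11 Y110.57 F839
G01 X164.11 Y39.96 F839
G01 X143.45 Y39.96 F839
G01 X143.45 Y110.57 F839
G00 X42.09 Y121.79
M3 S913
G01 X217.65 Y116.43 F839
G01 X157.51 Y108.58 F839
G01 X206.38 Y97.04 F839
G01 X42.09 Y121.79 F839
G00 X110.03 Y153.64
M3 S913
G01 X167.52 Y148.61 F839
G01 X223.75 Y137.88 F839
G01 X278.73 Y121.45 F839
M5
G00 X0.00 Y0.00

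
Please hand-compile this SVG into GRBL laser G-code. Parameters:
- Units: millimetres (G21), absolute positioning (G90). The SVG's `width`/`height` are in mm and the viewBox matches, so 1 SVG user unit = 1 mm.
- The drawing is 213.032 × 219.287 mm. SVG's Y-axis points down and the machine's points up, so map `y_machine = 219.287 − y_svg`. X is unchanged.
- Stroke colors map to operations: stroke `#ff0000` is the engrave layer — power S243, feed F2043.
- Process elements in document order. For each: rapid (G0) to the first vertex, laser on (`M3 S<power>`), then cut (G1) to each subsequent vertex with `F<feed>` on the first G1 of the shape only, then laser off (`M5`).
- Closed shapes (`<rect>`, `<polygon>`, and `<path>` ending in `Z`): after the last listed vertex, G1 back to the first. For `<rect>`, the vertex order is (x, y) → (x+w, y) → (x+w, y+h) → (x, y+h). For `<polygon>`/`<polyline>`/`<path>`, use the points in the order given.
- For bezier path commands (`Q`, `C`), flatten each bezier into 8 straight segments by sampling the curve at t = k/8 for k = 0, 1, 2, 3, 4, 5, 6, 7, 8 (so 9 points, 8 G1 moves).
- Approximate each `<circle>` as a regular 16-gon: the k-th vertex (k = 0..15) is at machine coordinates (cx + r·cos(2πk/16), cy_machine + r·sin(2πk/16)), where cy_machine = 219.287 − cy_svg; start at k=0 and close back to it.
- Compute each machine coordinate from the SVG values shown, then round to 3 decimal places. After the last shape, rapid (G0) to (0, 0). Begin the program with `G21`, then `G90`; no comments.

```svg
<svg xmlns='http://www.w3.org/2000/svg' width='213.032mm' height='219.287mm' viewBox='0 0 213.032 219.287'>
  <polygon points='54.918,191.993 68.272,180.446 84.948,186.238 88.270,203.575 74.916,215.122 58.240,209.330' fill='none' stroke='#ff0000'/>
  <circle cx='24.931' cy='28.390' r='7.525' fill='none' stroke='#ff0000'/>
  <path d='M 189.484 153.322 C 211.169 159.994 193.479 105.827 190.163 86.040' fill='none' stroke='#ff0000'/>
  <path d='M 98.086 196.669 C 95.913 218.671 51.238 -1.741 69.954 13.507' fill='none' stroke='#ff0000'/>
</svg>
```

G21
G90
G0 X54.918 Y27.294
M3 S243
G1 X68.272 Y38.841 F2043
G1 X84.948 Y33.049
G1 X88.270 Y15.712
G1 X74.916 Y4.165
G1 X58.240 Y9.957
G1 X54.918 Y27.294
M5
G0 X32.456 Y190.897
M3 S243
G1 X31.883 Y193.777 F2043
G1 X30.252 Y196.218
G1 X27.811 Y197.849
G1 X24.931 Y198.422
G1 X22.051 Y197.849
G1 X19.610 Y196.218
G1 X17.979 Y193.777
G1 X17.406 Y190.897
G1 X17.979 Y188.017
G1 X19.610 Y185.576
G1 X22.051 Y183.945
G1 X24.931 Y183.372
G1 X27.811 Y183.945
G1 X30.252 Y185.576
G1 X31.883 Y188.017
G1 X32.456 Y190.897
M5
G0 X189.484 Y65.965
M3 S243
G1 X195.875 Y66.129 F2043
G1 X199.205 Y70.881
G1 X200.103 Y79.104
G1 X199.199 Y89.684
G1 X197.123 Y101.504
G1 X194.505 Y113.448
G1 X191.975 Y124.401
G1 X190.163 Y133.247
M5
G0 X98.086 Y22.618
M3 S243
G1 X95.486 Y24.797 F2043
G1 X90.142 Y44.099
G1 X83.295 Y74.923
G1 X76.187 Y111.666
G1 X70.057 Y148.726
G1 X66.148 Y180.500
G1 X65.700 Y201.385
G1 X69.954 Y205.780
M5
G0 X0.000 Y0.000

viewBox `0 0 213.032 219.287` with mm width/height → 1 unit = 1 mm. Flip: y_m = 219.287 − y_svg.

**Shape 1** — `<polygon>` regular polygon, stroke `#ff0000` → engrave (S243, F2043). Machine vertices: (54.918,27.294) → (68.272,38.841) → (84.948,33.049) → (88.270,15.712) → (74.916,4.165) → (58.240,9.957) → (54.918,27.294). Closed: final G1 returns to the first vertex.

**Shape 2** — `<circle>` circle, stroke `#ff0000` → engrave (S243, F2043). Machine vertices: (32.456,190.897) → (31.883,193.777) → (30.252,196.218) → (27.811,197.849) → (24.931,198.422) → (22.051,197.849) → (19.610,196.218) → (17.979,193.777) → (17.406,190.897) → (17.979,188.017) → (19.610,185.576) → (22.051,183.945) → (24.931,183.372) → (27.811,183.945) → (30.252,185.576) → (31.883,188.017) → (32.456,190.897). Closed: final G1 returns to the first vertex.

**Shape 3** — `<path>` cubic bezier, stroke `#ff0000` → engrave (S243, F2043). Control points (SVG): P0=(189.484,153.322), P1=(211.169,159.994), P2=(193.479,105.827), P3=(190.163,86.040); sampled at t=k/8. Machine vertices: (189.484,65.965) → (195.875,66.129) → (199.205,70.881) → (200.103,79.104) → (199.199,89.684) → (197.123,101.504) → (194.505,113.448) → (191.975,124.401) → (190.163,133.247). Open path.

**Shape 4** — `<path>` cubic bezier, stroke `#ff0000` → engrave (S243, F2043). Control points (SVG): P0=(98.086,196.669), P1=(95.913,218.671), P2=(51.238,-1.741), P3=(69.954,13.507); sampled at t=k/8. Machine vertices: (98.086,22.618) → (95.486,24.797) → (90.142,44.099) → (83.295,74.923) → (76.187,111.666) → (70.057,148.726) → (66.148,180.500) → (65.700,201.385) → (69.954,205.780). Open path.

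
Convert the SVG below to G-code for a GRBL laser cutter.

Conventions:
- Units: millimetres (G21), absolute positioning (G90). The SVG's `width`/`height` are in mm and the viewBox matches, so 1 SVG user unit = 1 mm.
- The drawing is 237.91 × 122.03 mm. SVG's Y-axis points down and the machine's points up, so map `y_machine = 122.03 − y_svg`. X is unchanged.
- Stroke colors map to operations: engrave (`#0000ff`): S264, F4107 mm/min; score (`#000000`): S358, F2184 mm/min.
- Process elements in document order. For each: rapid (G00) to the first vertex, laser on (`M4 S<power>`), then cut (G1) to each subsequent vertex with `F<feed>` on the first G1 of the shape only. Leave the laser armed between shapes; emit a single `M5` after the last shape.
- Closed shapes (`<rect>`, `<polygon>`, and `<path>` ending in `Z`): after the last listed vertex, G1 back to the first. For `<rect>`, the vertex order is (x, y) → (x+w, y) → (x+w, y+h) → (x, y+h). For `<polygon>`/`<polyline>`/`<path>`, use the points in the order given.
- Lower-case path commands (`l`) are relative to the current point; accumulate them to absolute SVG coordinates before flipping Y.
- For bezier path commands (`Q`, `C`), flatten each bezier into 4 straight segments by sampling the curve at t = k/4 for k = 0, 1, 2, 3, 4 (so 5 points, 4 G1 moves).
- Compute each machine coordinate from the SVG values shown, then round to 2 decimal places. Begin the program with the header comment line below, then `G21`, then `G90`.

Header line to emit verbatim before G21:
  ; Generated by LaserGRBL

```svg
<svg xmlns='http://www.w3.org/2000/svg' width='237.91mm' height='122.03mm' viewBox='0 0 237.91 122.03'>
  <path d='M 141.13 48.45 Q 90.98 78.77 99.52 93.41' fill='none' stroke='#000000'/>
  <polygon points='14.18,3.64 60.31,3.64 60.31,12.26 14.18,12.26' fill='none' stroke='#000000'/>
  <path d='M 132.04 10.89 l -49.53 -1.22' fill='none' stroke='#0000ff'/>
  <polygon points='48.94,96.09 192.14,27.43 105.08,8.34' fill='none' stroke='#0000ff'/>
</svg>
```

1 u = 1 mm; y_m = 122.03 − y.

[1] `<path>` quadratic bezier, #000000→score S358 F2184: (141.13,73.58) → (119.72,59.40) → (105.65,47.18) → (98.92,36.92) → (99.52,28.62)

[2] `<polygon>` rectangle, #000000→score S358 F2184: (14.18,118.39) → (60.31,118.39) → (60.31,109.77) → (14.18,109.77) → (14.18,118.39) (closed)

[3] `<path>` line segment, #0000ff→engrave S264 F4107: (132.04,111.14) → (82.51,112.36)

[4] `<polygon>` closed polygon, #0000ff→engrave S264 F4107: (48.94,25.94) → (192.14,94.60) → (105.08,113.69) → (48.94,25.94) (closed)

; Generated by LaserGRBL
G21
G90
G00 X141.13 Y73.58
M4 S358
G1 X119.72 Y59.40 F2184
G1 X105.65 Y47.18
G1 X98.92 Y36.92
G1 X99.52 Y28.62
G00 X14.18 Y118.39
M4 S358
G1 X60.31 Y118.39 F2184
G1 X60.31 Y109.77
G1 X14.18 Y109.77
G1 X14.18 Y118.39
G00 X132.04 Y111.14
M4 S264
G1 X82.51 Y112.36 F4107
G00 X48.94 Y25.94
M4 S264
G1 X192.14 Y94.60 F4107
G1 X105.08 Y113.69
G1 X48.94 Y25.94
M5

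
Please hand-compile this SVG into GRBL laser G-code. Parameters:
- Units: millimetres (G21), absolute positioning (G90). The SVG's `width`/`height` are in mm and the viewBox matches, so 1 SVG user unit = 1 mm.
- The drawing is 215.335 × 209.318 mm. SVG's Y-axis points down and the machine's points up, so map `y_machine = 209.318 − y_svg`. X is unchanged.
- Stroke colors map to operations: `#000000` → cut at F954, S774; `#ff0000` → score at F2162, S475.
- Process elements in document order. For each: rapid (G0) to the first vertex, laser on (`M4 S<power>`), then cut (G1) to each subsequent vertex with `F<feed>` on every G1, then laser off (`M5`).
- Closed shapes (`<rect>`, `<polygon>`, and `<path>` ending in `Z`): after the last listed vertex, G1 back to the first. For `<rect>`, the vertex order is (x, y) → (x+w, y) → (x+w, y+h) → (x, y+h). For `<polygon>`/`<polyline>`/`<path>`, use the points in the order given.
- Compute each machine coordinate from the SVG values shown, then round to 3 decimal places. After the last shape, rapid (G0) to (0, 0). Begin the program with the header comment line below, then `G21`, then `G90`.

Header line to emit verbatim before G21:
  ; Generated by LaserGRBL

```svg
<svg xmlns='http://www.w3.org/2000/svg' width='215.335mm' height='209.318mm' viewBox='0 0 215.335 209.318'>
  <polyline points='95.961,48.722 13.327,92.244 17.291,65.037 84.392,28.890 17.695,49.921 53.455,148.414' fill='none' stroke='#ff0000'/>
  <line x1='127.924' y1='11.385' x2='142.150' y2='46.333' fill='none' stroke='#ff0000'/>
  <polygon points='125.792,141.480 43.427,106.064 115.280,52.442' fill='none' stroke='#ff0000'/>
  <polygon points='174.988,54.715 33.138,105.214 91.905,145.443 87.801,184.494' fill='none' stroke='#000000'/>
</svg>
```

viewBox `0 0 215.335 209.318` with mm width/height → 1 unit = 1 mm. Flip: y_m = 209.318 − y_svg.

**Shape 1** — `<polyline>` open polyline, stroke `#ff0000` → score (S475, F2162). Machine vertices: (95.961,160.596) → (13.327,117.074) → (17.291,144.281) → (84.392,180.428) → (17.695,159.397) → (53.455,60.904). Open path.

**Shape 2** — `<line>` line segment, stroke `#ff0000` → score (S475, F2162). Machine vertices: (127.924,197.933) → (142.150,162.985). Open path.

**Shape 3** — `<polygon>` regular polygon, stroke `#ff0000` → score (S475, F2162). Machine vertices: (125.792,67.838) → (43.427,103.254) → (115.280,156.876) → (125.792,67.838). Closed: final G1 returns to the first vertex.

**Shape 4** — `<polygon>` closed polygon, stroke `#000000` → cut (S774, F954). Machine vertices: (174.988,154.603) → (33.138,104.104) → (91.905,63.875) → (87.801,24.824) → (174.988,154.603). Closed: final G1 returns to the first vertex.

; Generated by LaserGRBL
G21
G90
G0 X95.961 Y160.596
M4 S475
G1 X13.327 Y117.074 F2162
G1 X17.291 Y144.281 F2162
G1 X84.392 Y180.428 F2162
G1 X17.695 Y159.397 F2162
G1 X53.455 Y60.904 F2162
M5
G0 X127.924 Y197.933
M4 S475
G1 X142.150 Y162.985 F2162
M5
G0 X125.792 Y67.838
M4 S475
G1 X43.427 Y103.254 F2162
G1 X115.280 Y156.876 F2162
G1 X125.792 Y67.838 F2162
M5
G0 X174.988 Y154.603
M4 S774
G1 X33.138 Y104.104 F954
G1 X91.905 Y63.875 F954
G1 X87.801 Y24.824 F954
G1 X174.988 Y154.603 F954
M5
G0 X0.000 Y0.000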